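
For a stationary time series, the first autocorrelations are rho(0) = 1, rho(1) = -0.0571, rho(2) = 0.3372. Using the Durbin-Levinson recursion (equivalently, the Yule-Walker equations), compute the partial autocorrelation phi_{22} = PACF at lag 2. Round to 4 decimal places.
\phi_{22} = 0.3350

The PACF at lag k is phi_{kk}, the last component of the solution
to the Yule-Walker system G_k phi = r_k where
  (G_k)_{ij} = rho(|i - j|), (r_k)_i = rho(i), i,j = 1..k.
Equivalently, Durbin-Levinson gives phi_{kk} iteratively:
  phi_{11} = rho(1)
  phi_{kk} = [rho(k) - sum_{j=1..k-1} phi_{k-1,j} rho(k-j)]
            / [1 - sum_{j=1..k-1} phi_{k-1,j} rho(j)],
  phi_{k,j} = phi_{k-1,j} - phi_{kk} phi_{k-1,k-j},  j = 1..k-1.
Step k = 1:
  phi_11 = rho(1) = -0.0571.
Step k = 2:
  phi_22 = [rho(2) - phi_11 rho(1)] / [1 - phi_11 rho(1)] = [0.3372 - (-0.0571)(-0.0571)] / [1 - (-0.0571)(-0.0571)]
         = 0.33393959 / 0.99673959 = 0.335.
Therefore phi_{22} = 0.3350.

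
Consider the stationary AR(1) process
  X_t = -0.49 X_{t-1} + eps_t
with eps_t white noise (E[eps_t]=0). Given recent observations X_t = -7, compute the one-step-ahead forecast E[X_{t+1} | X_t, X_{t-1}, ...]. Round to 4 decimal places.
E[X_{t+1} \mid \mathcal F_t] = 3.4300

For an AR(p) model X_t = c + sum_i phi_i X_{t-i} + eps_t, the
one-step-ahead conditional mean is
  E[X_{t+1} | X_t, ...] = c + sum_i phi_i X_{t+1-i}.
Substitute known values:
  E[X_{t+1} | ...] = (-0.49) * (-7)
                   = 3.4300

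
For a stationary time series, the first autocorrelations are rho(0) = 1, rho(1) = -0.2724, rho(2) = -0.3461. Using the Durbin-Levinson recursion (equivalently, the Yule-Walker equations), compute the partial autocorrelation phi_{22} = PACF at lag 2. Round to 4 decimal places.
\phi_{22} = -0.4540

The PACF at lag k is phi_{kk}, the last component of the solution
to the Yule-Walker system G_k phi = r_k where
  (G_k)_{ij} = rho(|i - j|), (r_k)_i = rho(i), i,j = 1..k.
Equivalently, Durbin-Levinson gives phi_{kk} iteratively:
  phi_{11} = rho(1)
  phi_{kk} = [rho(k) - sum_{j=1..k-1} phi_{k-1,j} rho(k-j)]
            / [1 - sum_{j=1..k-1} phi_{k-1,j} rho(j)],
  phi_{k,j} = phi_{k-1,j} - phi_{kk} phi_{k-1,k-j},  j = 1..k-1.
Step k = 1:
  phi_11 = rho(1) = -0.2724.
Step k = 2:
  phi_22 = [rho(2) - phi_11 rho(1)] / [1 - phi_11 rho(1)] = [-0.3461 - (-0.2724)(-0.2724)] / [1 - (-0.2724)(-0.2724)]
         = -0.42030176 / 0.92579824 = -0.454.
Therefore phi_{22} = -0.4540.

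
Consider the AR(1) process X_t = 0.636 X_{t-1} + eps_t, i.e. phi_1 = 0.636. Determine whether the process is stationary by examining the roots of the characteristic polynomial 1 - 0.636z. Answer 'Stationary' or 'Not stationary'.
\text{Stationary}

The AR(p) characteristic polynomial is P(z) = 1 - 0.636z.
Stationarity requires all roots to lie outside the unit circle, i.e. |z| > 1 for every root.
This is linear in z: 1 + (-0.636) z = 0  =>  z = -1/(-0.636) = 1.572327,  |z| = 1.572327.
Moduli of all roots: 1.5723.
All moduli strictly greater than 1? Yes.
Verdict: Stationary.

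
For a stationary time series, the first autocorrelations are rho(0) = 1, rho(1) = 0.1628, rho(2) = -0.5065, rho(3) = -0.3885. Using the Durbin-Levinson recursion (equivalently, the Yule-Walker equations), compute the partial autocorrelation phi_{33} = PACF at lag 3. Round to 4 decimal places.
\phi_{33} = -0.2520

The PACF at lag k is phi_{kk}, the last component of the solution
to the Yule-Walker system G_k phi = r_k where
  (G_k)_{ij} = rho(|i - j|), (r_k)_i = rho(i), i,j = 1..k.
Equivalently, Durbin-Levinson gives phi_{kk} iteratively:
  phi_{11} = rho(1)
  phi_{kk} = [rho(k) - sum_{j=1..k-1} phi_{k-1,j} rho(k-j)]
            / [1 - sum_{j=1..k-1} phi_{k-1,j} rho(j)],
  phi_{k,j} = phi_{k-1,j} - phi_{kk} phi_{k-1,k-j},  j = 1..k-1.
Step k = 1:
  phi_11 = rho(1) = 0.1628.
Step k = 2:
  phi_22 = [rho(2) - phi_11 rho(1)] / [1 - phi_11 rho(1)] = [-0.5065 - (0.1628)(0.1628)] / [1 - (0.1628)(0.1628)]
         = -0.53300384 / 0.97349616 = -0.547515.
  Update: phi_21 = phi_11 - phi_22 phi_11 = 0.1628 - (-0.547515)(0.1628) = 0.251935.
Step k = 3:
  phi_33 = [rho(3) - phi_21 rho(2) - phi_22 rho(1)] / [1 - phi_21 rho(1) - phi_22 rho(2)]
    numerator   = -0.3885 - (0.251935)(-0.5065) - (-0.547515)(0.1628) = -0.17175923
    denominator = 1 - (0.251935)(0.1628) - (-0.547515)(-0.5065) = 0.68166851
  phi_33 = -0.17175923 / 0.68166851 = -0.252.
Therefore phi_{33} = -0.2520.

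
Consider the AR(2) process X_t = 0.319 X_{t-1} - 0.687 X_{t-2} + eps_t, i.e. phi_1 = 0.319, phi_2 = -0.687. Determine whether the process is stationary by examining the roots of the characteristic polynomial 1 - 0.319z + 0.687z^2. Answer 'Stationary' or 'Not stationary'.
\text{Stationary}

The AR(p) characteristic polynomial is P(z) = 1 - 0.319z + 0.687z^2.
Stationarity requires all roots to lie outside the unit circle, i.e. |z| > 1 for every root.
Set 1 + (-0.319) z + (0.687) z^2 = 0, i.e. a z^2 + b z + c = 0 with a = 0.687, b = -0.319, c = 1.
Discriminant D = b^2 - 4ac = (-0.319)^2 - 4*(0.687)*1 = 0.101761 - (2.748) = -2.646239.
D < 0, so the roots are the complex-conjugate pair z = (-b +/- i sqrt(-D)) / (2a) = 0.2322 +/- 1.1839i.
For a conjugate pair |z|^2 = z * conj(z) = (product of roots) = c/a = 1/(0.687) = 1.455604, so |z| = sqrt(1.455604) = 1.2065 for both roots.
Moduli of all roots: 1.2065, 1.2065.
All moduli strictly greater than 1? Yes.
Verdict: Stationary.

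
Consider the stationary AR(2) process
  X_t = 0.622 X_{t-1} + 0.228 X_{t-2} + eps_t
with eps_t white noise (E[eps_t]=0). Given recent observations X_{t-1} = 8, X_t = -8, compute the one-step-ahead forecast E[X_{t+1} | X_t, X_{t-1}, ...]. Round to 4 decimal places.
E[X_{t+1} \mid \mathcal F_t] = -3.1520

For an AR(p) model X_t = c + sum_i phi_i X_{t-i} + eps_t, the
one-step-ahead conditional mean is
  E[X_{t+1} | X_t, ...] = c + sum_i phi_i X_{t+1-i}.
Substitute known values:
  E[X_{t+1} | ...] = (0.622) * (-8) + (0.228) * (8)
                   = -3.1520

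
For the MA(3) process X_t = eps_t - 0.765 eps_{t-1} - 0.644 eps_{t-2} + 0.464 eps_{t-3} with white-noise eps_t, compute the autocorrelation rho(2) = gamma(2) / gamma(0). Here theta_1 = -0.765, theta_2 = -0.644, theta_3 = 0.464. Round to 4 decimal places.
\rho(2) = -0.4509

For an MA(q) process with theta_0 = 1, the autocovariance is
  gamma(k) = sigma^2 * sum_{i=0..q-k} theta_i * theta_{i+k},
and rho(k) = gamma(k) / gamma(0). Sigma^2 cancels.
  numerator   = (1)*(-0.644) + (-0.765)*(0.464) = -0.99896.
  denominator = (1)^2 + (-0.765)^2 + (-0.644)^2 + (0.464)^2 = 2.215257.
  rho(2) = -0.99896 / 2.215257 = -0.4509.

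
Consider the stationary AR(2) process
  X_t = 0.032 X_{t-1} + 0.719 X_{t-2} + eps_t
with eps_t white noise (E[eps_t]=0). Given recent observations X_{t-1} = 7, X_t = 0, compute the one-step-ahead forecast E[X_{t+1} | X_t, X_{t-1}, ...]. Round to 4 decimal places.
E[X_{t+1} \mid \mathcal F_t] = 5.0330

For an AR(p) model X_t = c + sum_i phi_i X_{t-i} + eps_t, the
one-step-ahead conditional mean is
  E[X_{t+1} | X_t, ...] = c + sum_i phi_i X_{t+1-i}.
Substitute known values:
  E[X_{t+1} | ...] = (0.032) * (0) + (0.719) * (7)
                   = 5.0330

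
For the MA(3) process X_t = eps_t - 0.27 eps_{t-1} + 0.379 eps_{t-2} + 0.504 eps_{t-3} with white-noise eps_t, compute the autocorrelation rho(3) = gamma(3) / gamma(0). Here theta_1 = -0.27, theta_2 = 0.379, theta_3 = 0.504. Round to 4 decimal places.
\rho(3) = 0.3427

For an MA(q) process with theta_0 = 1, the autocovariance is
  gamma(k) = sigma^2 * sum_{i=0..q-k} theta_i * theta_{i+k},
and rho(k) = gamma(k) / gamma(0). Sigma^2 cancels.
  numerator   = (1)*(0.504) = 0.504.
  denominator = (1)^2 + (-0.27)^2 + (0.379)^2 + (0.504)^2 = 1.470557.
  rho(3) = 0.504 / 1.470557 = 0.3427.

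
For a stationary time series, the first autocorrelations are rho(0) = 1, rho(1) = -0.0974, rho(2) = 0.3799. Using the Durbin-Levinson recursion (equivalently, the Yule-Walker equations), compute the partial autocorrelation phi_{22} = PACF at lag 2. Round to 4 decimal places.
\phi_{22} = 0.3740

The PACF at lag k is phi_{kk}, the last component of the solution
to the Yule-Walker system G_k phi = r_k where
  (G_k)_{ij} = rho(|i - j|), (r_k)_i = rho(i), i,j = 1..k.
Equivalently, Durbin-Levinson gives phi_{kk} iteratively:
  phi_{11} = rho(1)
  phi_{kk} = [rho(k) - sum_{j=1..k-1} phi_{k-1,j} rho(k-j)]
            / [1 - sum_{j=1..k-1} phi_{k-1,j} rho(j)],
  phi_{k,j} = phi_{k-1,j} - phi_{kk} phi_{k-1,k-j},  j = 1..k-1.
Step k = 1:
  phi_11 = rho(1) = -0.0974.
Step k = 2:
  phi_22 = [rho(2) - phi_11 rho(1)] / [1 - phi_11 rho(1)] = [0.3799 - (-0.0974)(-0.0974)] / [1 - (-0.0974)(-0.0974)]
         = 0.37041324 / 0.99051324 = 0.374.
Therefore phi_{22} = 0.3740.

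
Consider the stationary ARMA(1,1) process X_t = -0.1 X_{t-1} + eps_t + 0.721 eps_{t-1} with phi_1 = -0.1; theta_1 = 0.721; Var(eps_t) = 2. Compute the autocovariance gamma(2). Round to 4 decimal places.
\gamma(2) = -0.1164

Multiply the model equation by X_{t-k} and take expectations. With theta_0 = psi_0 = 1 and psi_j the MA(infinity) weights, this gives
  gamma(k) - sum_i phi_i gamma(k-i) = c_k,
  c_k = sigma^2 * sum_{j=k..q} theta_j psi_{j-k}   (c_k = 0 for k > q),
using gamma(-m) = gamma(m).
psi-weights needed (psi_j = theta_j + sum_i phi_i psi_{j-i}):
  psi_1 = theta_1 + phi_1 = 0.721 + (-0.1) = 0.621
Right-hand sides:
  c_0 = sigma^2 (1 + theta_1 psi_1) = 2 * (1 + (0.721)(0.621)) = 2 * 1.447741 = 2.895482
  c_1 = sigma^2 theta_1 = 2 * (0.721) = 1.442
  c_2 = 0
Equations for k = 0 and k = 1 (AR order 1):
  gamma(0) = phi_1 gamma(1) + c_0
  gamma(1) = phi_1 gamma(0) + c_1
Substituting the second into the first: gamma(0) (1 - phi_1^2) = c_0 + phi_1 c_1, so
  gamma(0) = (c_0 + phi_1 c_1) / (1 - phi_1^2) = (2.895482 + (-0.1)(1.442)) / (1 - (-0.1)^2) = 2.751282 / 0.99 = 2.779073.
  gamma(1) = phi_1 gamma(0) + c_1 = (-0.1)(2.779073) + (1.442) = 1.164093.
For k = 2 (> q): gamma(2) = phi_1 gamma(1) = (-0.1)(1.164093) = -0.116409.
Therefore gamma(2) = -0.1164 (to 4 decimal places).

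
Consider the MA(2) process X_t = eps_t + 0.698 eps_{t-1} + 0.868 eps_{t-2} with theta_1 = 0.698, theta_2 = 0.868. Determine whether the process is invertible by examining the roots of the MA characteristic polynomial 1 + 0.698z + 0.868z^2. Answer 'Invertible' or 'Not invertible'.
\text{Invertible}

The MA(q) characteristic polynomial is P(z) = 1 + 0.698z + 0.868z^2.
Invertibility requires all roots to lie outside the unit circle, i.e. |z| > 1 for every root.
Set 1 + (0.698) z + (0.868) z^2 = 0, i.e. a z^2 + b z + c = 0 with a = 0.868, b = 0.698, c = 1.
Discriminant D = b^2 - 4ac = (0.698)^2 - 4*(0.868)*1 = 0.487204 - (3.472) = -2.984796.
D < 0, so the roots are the complex-conjugate pair z = (-b +/- i sqrt(-D)) / (2a) = -0.4021 +/- 0.9952i.
For a conjugate pair |z|^2 = z * conj(z) = (product of roots) = c/a = 1/(0.868) = 1.152074, so |z| = sqrt(1.152074) = 1.0733 for both roots.
Moduli of all roots: 1.0733, 1.0733.
All moduli strictly greater than 1? Yes.
Verdict: Invertible.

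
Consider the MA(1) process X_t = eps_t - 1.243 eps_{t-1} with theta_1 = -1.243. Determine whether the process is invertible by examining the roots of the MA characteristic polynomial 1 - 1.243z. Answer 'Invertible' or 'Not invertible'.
\text{Not invertible}

The MA(q) characteristic polynomial is P(z) = 1 - 1.243z.
Invertibility requires all roots to lie outside the unit circle, i.e. |z| > 1 for every root.
This is linear in z: 1 + (-1.243) z = 0  =>  z = -1/(-1.243) = 0.804505,  |z| = 0.804505.
Moduli of all roots: 0.8045.
All moduli strictly greater than 1? No.
Verdict: Not invertible.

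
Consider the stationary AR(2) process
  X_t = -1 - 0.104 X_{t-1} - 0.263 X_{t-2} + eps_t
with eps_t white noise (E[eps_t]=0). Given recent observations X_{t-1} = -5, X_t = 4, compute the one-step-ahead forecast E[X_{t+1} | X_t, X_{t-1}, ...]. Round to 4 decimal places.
E[X_{t+1} \mid \mathcal F_t] = -0.1010

For an AR(p) model X_t = c + sum_i phi_i X_{t-i} + eps_t, the
one-step-ahead conditional mean is
  E[X_{t+1} | X_t, ...] = c + sum_i phi_i X_{t+1-i}.
Substitute known values:
  E[X_{t+1} | ...] = -1 + (-0.104) * (4) + (-0.263) * (-5)
                   = -0.1010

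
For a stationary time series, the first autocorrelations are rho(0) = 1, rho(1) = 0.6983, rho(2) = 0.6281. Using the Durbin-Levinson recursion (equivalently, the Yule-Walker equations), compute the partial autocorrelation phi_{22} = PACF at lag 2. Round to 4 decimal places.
\phi_{22} = 0.2742

The PACF at lag k is phi_{kk}, the last component of the solution
to the Yule-Walker system G_k phi = r_k where
  (G_k)_{ij} = rho(|i - j|), (r_k)_i = rho(i), i,j = 1..k.
Equivalently, Durbin-Levinson gives phi_{kk} iteratively:
  phi_{11} = rho(1)
  phi_{kk} = [rho(k) - sum_{j=1..k-1} phi_{k-1,j} rho(k-j)]
            / [1 - sum_{j=1..k-1} phi_{k-1,j} rho(j)],
  phi_{k,j} = phi_{k-1,j} - phi_{kk} phi_{k-1,k-j},  j = 1..k-1.
Step k = 1:
  phi_11 = rho(1) = 0.6983.
Step k = 2:
  phi_22 = [rho(2) - phi_11 rho(1)] / [1 - phi_11 rho(1)] = [0.6281 - (0.6983)(0.6983)] / [1 - (0.6983)(0.6983)]
         = 0.14047711 / 0.51237711 = 0.2742.
Therefore phi_{22} = 0.2742.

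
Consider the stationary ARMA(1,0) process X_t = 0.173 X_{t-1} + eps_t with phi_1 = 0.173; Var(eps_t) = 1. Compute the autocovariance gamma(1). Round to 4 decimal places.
\gamma(1) = 0.1783

Multiply the model equation by X_{t-k} and take expectations. With theta_0 = psi_0 = 1 and psi_j the MA(infinity) weights, this gives
  gamma(k) - sum_i phi_i gamma(k-i) = c_k,
  c_k = sigma^2 * sum_{j=k..q} theta_j psi_{j-k}   (c_k = 0 for k > q),
using gamma(-m) = gamma(m).
Pure AR (q = 0): c_0 = sigma^2 = 1, c_k = 0 for k >= 1.
Equations for k = 0 and k = 1 (AR order 1):
  gamma(0) = phi_1 gamma(1) + c_0
  gamma(1) = phi_1 gamma(0) + c_1
Substituting the second into the first: gamma(0) (1 - phi_1^2) = c_0 + phi_1 c_1, so
  gamma(0) = c_0 / (1 - phi_1^2) = 1 / (1 - (0.173)^2) = 1 / 0.970071 = 1.030852.
  gamma(1) = phi_1 gamma(0) = (0.173)(1.030852) = 0.178337.
Therefore gamma(1) = 0.1783 (to 4 decimal places).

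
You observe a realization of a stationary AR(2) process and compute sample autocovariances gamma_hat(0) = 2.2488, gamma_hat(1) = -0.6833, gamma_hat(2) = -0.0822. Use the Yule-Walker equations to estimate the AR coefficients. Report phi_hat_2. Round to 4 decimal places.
\hat\phi_{2} = -0.1420

The Yule-Walker equations for an AR(p) process read, in matrix form,
  Gamma_p phi = r_p,   with   (Gamma_p)_{ij} = gamma(|i - j|),
                       (r_p)_i = gamma(i),   i,j = 1..p.
Substitute the sample gammas (Toeplitz matrix and right-hand side of size 2):
  Gamma_p = [[2.2488, -0.6833], [-0.6833, 2.2488]]
  r_p     = [-0.6833, -0.0822]
Written out:
  2.2488 phi_1 - 0.6833 phi_2 = -0.6833
  -0.6833 phi_1 + 2.2488 phi_2 = -0.0822
Solve by Cramer's rule:
  det = gamma(0)^2 - gamma(1)^2 = (2.2488)^2 - (-0.6833)^2 = 5.05710144 - 0.46689889 = 4.59020255
  phi_hat_1 = [gamma(1) gamma(0) - gamma(1) gamma(2)] / det = [(-0.6833)(2.2488) - (-0.6833)(-0.0822)] / 4.59020255 = -1.5927723 / 4.59020255 = -0.347
  phi_hat_2 = [gamma(0) gamma(2) - gamma(1)^2] / det = [(2.2488)(-0.0822) - (-0.6833)^2] / 4.59020255 = -0.65175025 / 4.59020255 = -0.142
So phi_hat = [-0.3470, -0.1420].
Therefore phi_hat_2 = -0.1420.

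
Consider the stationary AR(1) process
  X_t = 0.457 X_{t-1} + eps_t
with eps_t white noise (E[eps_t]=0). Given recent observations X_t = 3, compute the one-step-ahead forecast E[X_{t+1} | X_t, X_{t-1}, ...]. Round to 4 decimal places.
E[X_{t+1} \mid \mathcal F_t] = 1.3710

For an AR(p) model X_t = c + sum_i phi_i X_{t-i} + eps_t, the
one-step-ahead conditional mean is
  E[X_{t+1} | X_t, ...] = c + sum_i phi_i X_{t+1-i}.
Substitute known values:
  E[X_{t+1} | ...] = (0.457) * (3)
                   = 1.3710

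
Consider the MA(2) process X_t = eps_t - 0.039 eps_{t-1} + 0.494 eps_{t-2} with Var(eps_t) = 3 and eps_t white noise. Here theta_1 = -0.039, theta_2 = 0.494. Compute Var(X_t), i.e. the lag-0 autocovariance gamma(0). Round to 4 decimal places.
\gamma(0) = 3.7367

For an MA(q) process X_t = eps_t + sum_i theta_i eps_{t-i} with
Var(eps_t) = sigma^2, the variance is
  gamma(0) = sigma^2 * (1 + sum_i theta_i^2).
  sum_i theta_i^2 = (-0.039)^2 + (0.494)^2 = 0.001521 + 0.244036 = 0.245557.
  gamma(0) = 3 * (1 + 0.245557) = 3 * 1.245557 = 3.736671, which rounds to 3.7367.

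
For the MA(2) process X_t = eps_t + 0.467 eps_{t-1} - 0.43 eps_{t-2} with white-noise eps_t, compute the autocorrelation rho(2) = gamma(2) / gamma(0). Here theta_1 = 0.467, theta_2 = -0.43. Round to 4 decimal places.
\rho(2) = -0.3065

For an MA(q) process with theta_0 = 1, the autocovariance is
  gamma(k) = sigma^2 * sum_{i=0..q-k} theta_i * theta_{i+k},
and rho(k) = gamma(k) / gamma(0). Sigma^2 cancels.
  numerator   = (1)*(-0.43) = -0.43.
  denominator = (1)^2 + (0.467)^2 + (-0.43)^2 = 1.402989.
  rho(2) = -0.43 / 1.402989 = -0.3065.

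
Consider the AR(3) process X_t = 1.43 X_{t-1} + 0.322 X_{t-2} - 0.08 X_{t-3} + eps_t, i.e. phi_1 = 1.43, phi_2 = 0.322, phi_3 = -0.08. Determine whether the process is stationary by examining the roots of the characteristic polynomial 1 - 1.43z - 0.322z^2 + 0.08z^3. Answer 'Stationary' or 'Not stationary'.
\text{Not stationary}

The AR(p) characteristic polynomial is P(z) = 1 - 1.43z - 0.322z^2 + 0.08z^3.
Stationarity requires all roots to lie outside the unit circle, i.e. |z| > 1 for every root.
Degree 3: look for a simple real root z0 first, then factor out (1 - z/z0) and solve the remaining quadratic.
Testing z0 = 0.625: P(0.625) = 1 + (-1.43)(0.625) + (-0.322)(0.625)^2 + (0.08)(0.625)^3
  = 1 + (-0.89375) + (-0.125781) + (0.019531) = 0.  So z_0 = 0.625 is a root, |z_0| = 0.625.
Divide out the factor (1 - 1.6 z) = (1 - z/z0) (since 1/z0 = 1.6):
  P(z) = (1 - 1.6 z)(1 + (0.17) z + (-0.05) z^2)
  [check: z-coef 0.17 - (1.6) = -1.43; z^2-coef -0.05 - (1.6)(0.17) = -0.322; z^3-coef -(1.6)(-0.05) = 0.08.]
Remaining roots from the quadratic factor 1 + (0.17) z + (-0.05) z^2:
  Set 1 + (0.17) z + (-0.05) z^2 = 0, i.e. a z^2 + b z + c = 0 with a = -0.05, b = 0.17, c = 1.
  Discriminant D = b^2 - 4ac = (0.17)^2 - 4*(-0.05)*1 = 0.0289 - (-0.2) = 0.2289.
  D >= 0, so the roots are real: z = (-b +/- sqrt(D)) / (2a) = (-0.17 +/- 0.478435) / (-0.1).
    z_1 = (-0.17 + 0.478435) / (-0.1) = -3.0843,   |z_1| = 3.0843.
    z_2 = (-0.17 - 0.478435) / (-0.1) = 6.4843,   |z_2| = 6.4843.
Moduli of all roots: 0.6250, 3.0843, 6.4843.
All moduli strictly greater than 1? No.
Verdict: Not stationary.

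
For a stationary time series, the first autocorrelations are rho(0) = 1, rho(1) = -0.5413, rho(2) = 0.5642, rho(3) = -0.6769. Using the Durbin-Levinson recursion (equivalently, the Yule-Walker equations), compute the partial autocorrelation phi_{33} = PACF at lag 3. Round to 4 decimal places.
\phi_{33} = -0.4660

The PACF at lag k is phi_{kk}, the last component of the solution
to the Yule-Walker system G_k phi = r_k where
  (G_k)_{ij} = rho(|i - j|), (r_k)_i = rho(i), i,j = 1..k.
Equivalently, Durbin-Levinson gives phi_{kk} iteratively:
  phi_{11} = rho(1)
  phi_{kk} = [rho(k) - sum_{j=1..k-1} phi_{k-1,j} rho(k-j)]
            / [1 - sum_{j=1..k-1} phi_{k-1,j} rho(j)],
  phi_{k,j} = phi_{k-1,j} - phi_{kk} phi_{k-1,k-j},  j = 1..k-1.
Step k = 1:
  phi_11 = rho(1) = -0.5413.
Step k = 2:
  phi_22 = [rho(2) - phi_11 rho(1)] / [1 - phi_11 rho(1)] = [0.5642 - (-0.5413)(-0.5413)] / [1 - (-0.5413)(-0.5413)]
         = 0.27119431 / 0.70699431 = 0.383588.
  Update: phi_21 = phi_11 - phi_22 phi_11 = -0.5413 - (0.383588)(-0.5413) = -0.333664.
Step k = 3:
  phi_33 = [rho(3) - phi_21 rho(2) - phi_22 rho(1)] / [1 - phi_21 rho(1) - phi_22 rho(2)]
    numerator   = -0.6769 - (-0.333664)(0.5642) - (0.383588)(-0.5413) = -0.28101077
    denominator = 1 - (-0.333664)(-0.5413) - (0.383588)(0.5642) = 0.60296751
  phi_33 = -0.28101077 / 0.60296751 = -0.466.
Therefore phi_{33} = -0.4660.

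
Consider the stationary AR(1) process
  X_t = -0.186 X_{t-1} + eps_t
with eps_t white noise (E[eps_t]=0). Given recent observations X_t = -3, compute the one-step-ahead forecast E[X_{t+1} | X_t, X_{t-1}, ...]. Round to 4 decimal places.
E[X_{t+1} \mid \mathcal F_t] = 0.5580

For an AR(p) model X_t = c + sum_i phi_i X_{t-i} + eps_t, the
one-step-ahead conditional mean is
  E[X_{t+1} | X_t, ...] = c + sum_i phi_i X_{t+1-i}.
Substitute known values:
  E[X_{t+1} | ...] = (-0.186) * (-3)
                   = 0.5580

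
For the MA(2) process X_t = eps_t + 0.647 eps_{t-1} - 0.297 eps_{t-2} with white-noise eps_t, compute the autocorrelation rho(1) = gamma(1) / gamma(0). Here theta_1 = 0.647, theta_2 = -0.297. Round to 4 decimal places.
\rho(1) = 0.3019

For an MA(q) process with theta_0 = 1, the autocovariance is
  gamma(k) = sigma^2 * sum_{i=0..q-k} theta_i * theta_{i+k},
and rho(k) = gamma(k) / gamma(0). Sigma^2 cancels.
  numerator   = (1)*(0.647) + (0.647)*(-0.297) = 0.454841.
  denominator = (1)^2 + (0.647)^2 + (-0.297)^2 = 1.506818.
  rho(1) = 0.454841 / 1.506818 = 0.3019.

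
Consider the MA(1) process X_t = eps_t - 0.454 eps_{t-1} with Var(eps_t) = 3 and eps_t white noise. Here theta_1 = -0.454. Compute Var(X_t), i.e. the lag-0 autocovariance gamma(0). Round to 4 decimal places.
\gamma(0) = 3.6183

For an MA(q) process X_t = eps_t + sum_i theta_i eps_{t-i} with
Var(eps_t) = sigma^2, the variance is
  gamma(0) = sigma^2 * (1 + sum_i theta_i^2).
  sum_i theta_i^2 = (-0.454)^2 = 0.206116.
  gamma(0) = 3 * (1 + 0.206116) = 3 * 1.206116 = 3.618348, which rounds to 3.6183.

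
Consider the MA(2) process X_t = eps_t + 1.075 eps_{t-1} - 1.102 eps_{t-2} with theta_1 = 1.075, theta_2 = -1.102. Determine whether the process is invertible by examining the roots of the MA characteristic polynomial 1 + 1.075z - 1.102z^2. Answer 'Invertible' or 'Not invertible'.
\text{Not invertible}

The MA(q) characteristic polynomial is P(z) = 1 + 1.075z - 1.102z^2.
Invertibility requires all roots to lie outside the unit circle, i.e. |z| > 1 for every root.
Set 1 + (1.075) z + (-1.102) z^2 = 0, i.e. a z^2 + b z + c = 0 with a = -1.102, b = 1.075, c = 1.
Discriminant D = b^2 - 4ac = (1.075)^2 - 4*(-1.102)*1 = 1.155625 - (-4.408) = 5.563625.
D >= 0, so the roots are real: z = (-b +/- sqrt(D)) / (2a) = (-1.075 +/- 2.358734) / (-2.204).
  z_1 = (-1.075 + 2.358734) / (-2.204) = -0.5825,   |z_1| = 0.5825.
  z_2 = (-1.075 - 2.358734) / (-2.204) = 1.558,   |z_2| = 1.558.
Moduli of all roots: 0.5825, 1.5580.
All moduli strictly greater than 1? No.
Verdict: Not invertible.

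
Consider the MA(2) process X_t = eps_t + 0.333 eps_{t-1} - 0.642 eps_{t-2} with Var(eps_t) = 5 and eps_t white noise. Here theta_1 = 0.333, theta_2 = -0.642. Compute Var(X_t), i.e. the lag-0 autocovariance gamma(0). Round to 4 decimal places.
\gamma(0) = 7.6153

For an MA(q) process X_t = eps_t + sum_i theta_i eps_{t-i} with
Var(eps_t) = sigma^2, the variance is
  gamma(0) = sigma^2 * (1 + sum_i theta_i^2).
  sum_i theta_i^2 = (0.333)^2 + (-0.642)^2 = 0.110889 + 0.412164 = 0.523053.
  gamma(0) = 5 * (1 + 0.523053) = 5 * 1.523053 = 7.615265, which rounds to 7.6153.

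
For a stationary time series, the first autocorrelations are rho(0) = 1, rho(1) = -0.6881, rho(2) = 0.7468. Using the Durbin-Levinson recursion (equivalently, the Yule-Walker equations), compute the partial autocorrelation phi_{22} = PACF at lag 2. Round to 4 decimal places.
\phi_{22} = 0.5191

The PACF at lag k is phi_{kk}, the last component of the solution
to the Yule-Walker system G_k phi = r_k where
  (G_k)_{ij} = rho(|i - j|), (r_k)_i = rho(i), i,j = 1..k.
Equivalently, Durbin-Levinson gives phi_{kk} iteratively:
  phi_{11} = rho(1)
  phi_{kk} = [rho(k) - sum_{j=1..k-1} phi_{k-1,j} rho(k-j)]
            / [1 - sum_{j=1..k-1} phi_{k-1,j} rho(j)],
  phi_{k,j} = phi_{k-1,j} - phi_{kk} phi_{k-1,k-j},  j = 1..k-1.
Step k = 1:
  phi_11 = rho(1) = -0.6881.
Step k = 2:
  phi_22 = [rho(2) - phi_11 rho(1)] / [1 - phi_11 rho(1)] = [0.7468 - (-0.6881)(-0.6881)] / [1 - (-0.6881)(-0.6881)]
         = 0.27331839 / 0.52651839 = 0.5191.
Therefore phi_{22} = 0.5191.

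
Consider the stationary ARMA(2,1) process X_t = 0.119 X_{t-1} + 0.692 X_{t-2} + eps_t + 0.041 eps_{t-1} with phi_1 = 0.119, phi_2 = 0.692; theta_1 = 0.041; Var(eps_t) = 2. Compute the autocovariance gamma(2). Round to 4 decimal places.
\gamma(2) = 3.4719

Multiply the model equation by X_{t-k} and take expectations. With theta_0 = psi_0 = 1 and psi_j the MA(infinity) weights, this gives
  gamma(k) - sum_i phi_i gamma(k-i) = c_k,
  c_k = sigma^2 * sum_{j=k..q} theta_j psi_{j-k}   (c_k = 0 for k > q),
using gamma(-m) = gamma(m).
psi-weights needed (psi_j = theta_j + sum_i phi_i psi_{j-i}):
  psi_1 = theta_1 + phi_1 = 0.041 + (0.119) = 0.16
Right-hand sides:
  c_0 = sigma^2 (1 + theta_1 psi_1) = 2 * (1 + (0.041)(0.16)) = 2 * 1.00656 = 2.01312
  c_1 = sigma^2 theta_1 = 2 * (0.041) = 0.082
  c_2 = 0
Equations for k = 0, 1, 2 (AR order 2, c_2 = 0):
  (E0) gamma(0) = phi_1 gamma(1) + phi_2 gamma(2) + c_0
  (E1) gamma(1) = phi_1 gamma(0) + phi_2 gamma(1) + c_1
  (E2) gamma(2) = phi_1 gamma(1) + phi_2 gamma(0)
From (E1): gamma(1) = A gamma(0) + B with
  A = phi_1 / (1 - phi_2) = 0.119 / 0.308 = 0.386364,   B = c_1 / (1 - phi_2) = 0.082 / 0.308 = 0.266234.
Insert (E2) into (E0): gamma(0) (1 - phi_2^2) = phi_1 (1 + phi_2) gamma(1) + c_0.
  phi_1 (1 + phi_2) = (0.119)(1.692) = 0.201348,   1 - phi_2^2 = 0.521136.
Replace gamma(1) by A gamma(0) + B and collect gamma(0):
  gamma(0) [0.521136 - (0.201348)(0.386364)] = (0.201348)(0.266234) + 2.01312
  gamma(0) * 0.443342 = 2.066726
  gamma(0) = 2.066726 / 0.443342 = 4.661691.
  gamma(1) = A gamma(0) + B = (0.386364)(4.661691) + (0.266234) = 2.067342.
  gamma(2) = phi_1 gamma(1) + phi_2 gamma(0) = (0.119)(2.067342) + (0.692)(4.661691) = 3.471904.
Therefore gamma(2) = 3.4719 (to 4 decimal places).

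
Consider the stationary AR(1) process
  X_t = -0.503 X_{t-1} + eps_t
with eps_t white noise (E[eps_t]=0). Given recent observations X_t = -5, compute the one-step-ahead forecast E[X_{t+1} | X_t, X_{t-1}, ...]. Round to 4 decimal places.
E[X_{t+1} \mid \mathcal F_t] = 2.5150

For an AR(p) model X_t = c + sum_i phi_i X_{t-i} + eps_t, the
one-step-ahead conditional mean is
  E[X_{t+1} | X_t, ...] = c + sum_i phi_i X_{t+1-i}.
Substitute known values:
  E[X_{t+1} | ...] = (-0.503) * (-5)
                   = 2.5150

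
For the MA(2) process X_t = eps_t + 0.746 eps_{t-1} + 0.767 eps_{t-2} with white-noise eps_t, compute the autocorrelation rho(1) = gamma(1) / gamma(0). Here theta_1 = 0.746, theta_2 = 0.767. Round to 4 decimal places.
\rho(1) = 0.6146

For an MA(q) process with theta_0 = 1, the autocovariance is
  gamma(k) = sigma^2 * sum_{i=0..q-k} theta_i * theta_{i+k},
and rho(k) = gamma(k) / gamma(0). Sigma^2 cancels.
  numerator   = (1)*(0.746) + (0.746)*(0.767) = 1.318182.
  denominator = (1)^2 + (0.746)^2 + (0.767)^2 = 2.144805.
  rho(1) = 1.318182 / 2.144805 = 0.6146.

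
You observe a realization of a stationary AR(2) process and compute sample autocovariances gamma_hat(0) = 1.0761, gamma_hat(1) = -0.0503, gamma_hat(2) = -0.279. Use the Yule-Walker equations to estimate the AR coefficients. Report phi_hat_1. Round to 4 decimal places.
\hat\phi_{1} = -0.0590

The Yule-Walker equations for an AR(p) process read, in matrix form,
  Gamma_p phi = r_p,   with   (Gamma_p)_{ij} = gamma(|i - j|),
                       (r_p)_i = gamma(i),   i,j = 1..p.
Substitute the sample gammas (Toeplitz matrix and right-hand side of size 2):
  Gamma_p = [[1.0761, -0.0503], [-0.0503, 1.0761]]
  r_p     = [-0.0503, -0.279]
Written out:
  1.0761 phi_1 - 0.0503 phi_2 = -0.0503
  -0.0503 phi_1 + 1.0761 phi_2 = -0.279
Solve by Cramer's rule:
  det = gamma(0)^2 - gamma(1)^2 = (1.0761)^2 - (-0.0503)^2 = 1.15799121 - 0.00253009 = 1.15546112
  phi_hat_1 = [gamma(1) gamma(0) - gamma(1) gamma(2)] / det = [(-0.0503)(1.0761) - (-0.0503)(-0.279)] / 1.15546112 = -0.06816153 / 1.15546112 = -0.059
  phi_hat_2 = [gamma(0) gamma(2) - gamma(1)^2] / det = [(1.0761)(-0.279) - (-0.0503)^2] / 1.15546112 = -0.30276199 / 1.15546112 = -0.262
So phi_hat = [-0.0590, -0.2620].
Therefore phi_hat_1 = -0.0590.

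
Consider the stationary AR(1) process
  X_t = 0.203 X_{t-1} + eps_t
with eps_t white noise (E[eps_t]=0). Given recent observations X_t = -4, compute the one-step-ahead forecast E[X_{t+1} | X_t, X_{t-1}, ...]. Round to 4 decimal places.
E[X_{t+1} \mid \mathcal F_t] = -0.8120

For an AR(p) model X_t = c + sum_i phi_i X_{t-i} + eps_t, the
one-step-ahead conditional mean is
  E[X_{t+1} | X_t, ...] = c + sum_i phi_i X_{t+1-i}.
Substitute known values:
  E[X_{t+1} | ...] = (0.203) * (-4)
                   = -0.8120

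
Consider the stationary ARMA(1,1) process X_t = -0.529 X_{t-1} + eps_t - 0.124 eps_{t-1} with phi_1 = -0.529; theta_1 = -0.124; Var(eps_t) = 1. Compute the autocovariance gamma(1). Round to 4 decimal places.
\gamma(1) = -0.9662

Multiply the model equation by X_{t-k} and take expectations. With theta_0 = psi_0 = 1 and psi_j the MA(infinity) weights, this gives
  gamma(k) - sum_i phi_i gamma(k-i) = c_k,
  c_k = sigma^2 * sum_{j=k..q} theta_j psi_{j-k}   (c_k = 0 for k > q),
using gamma(-m) = gamma(m).
psi-weights needed (psi_j = theta_j + sum_i phi_i psi_{j-i}):
  psi_1 = theta_1 + phi_1 = -0.124 + (-0.529) = -0.653
Right-hand sides:
  c_0 = sigma^2 (1 + theta_1 psi_1) = 1 * (1 + (-0.124)(-0.653)) = 1 * 1.080972 = 1.080972
  c_1 = sigma^2 theta_1 = 1 * (-0.124) = -0.124
  c_2 = 0
Equations for k = 0 and k = 1 (AR order 1):
  gamma(0) = phi_1 gamma(1) + c_0
  gamma(1) = phi_1 gamma(0) + c_1
Substituting the second into the first: gamma(0) (1 - phi_1^2) = c_0 + phi_1 c_1, so
  gamma(0) = (c_0 + phi_1 c_1) / (1 - phi_1^2) = (1.080972 + (-0.529)(-0.124)) / (1 - (-0.529)^2) = 1.146568 / 0.720159 = 1.592104.
  gamma(1) = phi_1 gamma(0) + c_1 = (-0.529)(1.592104) + (-0.124) = -0.966223.
Therefore gamma(1) = -0.9662 (to 4 decimal places).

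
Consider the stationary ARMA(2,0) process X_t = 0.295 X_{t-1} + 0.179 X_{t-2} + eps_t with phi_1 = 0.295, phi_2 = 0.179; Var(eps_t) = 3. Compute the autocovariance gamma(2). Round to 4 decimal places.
\gamma(2) = 1.0142

Multiply the model equation by X_{t-k} and take expectations. With theta_0 = psi_0 = 1 and psi_j the MA(infinity) weights, this gives
  gamma(k) - sum_i phi_i gamma(k-i) = c_k,
  c_k = sigma^2 * sum_{j=k..q} theta_j psi_{j-k}   (c_k = 0 for k > q),
using gamma(-m) = gamma(m).
Pure AR (q = 0): c_0 = sigma^2 = 3, c_k = 0 for k >= 1.
Equations for k = 0, 1, 2 (AR order 2, c_2 = 0):
  (E0) gamma(0) = phi_1 gamma(1) + phi_2 gamma(2) + c_0
  (E1) gamma(1) = phi_1 gamma(0) + phi_2 gamma(1) + c_1
  (E2) gamma(2) = phi_1 gamma(1) + phi_2 gamma(0)
From (E1): gamma(1) = A gamma(0) + B with
  A = phi_1 / (1 - phi_2) = 0.295 / 0.821 = 0.359318,   B = c_1 / (1 - phi_2) = 0 / 0.821 = 0.
Insert (E2) into (E0): gamma(0) (1 - phi_2^2) = phi_1 (1 + phi_2) gamma(1) + c_0.
  phi_1 (1 + phi_2) = (0.295)(1.179) = 0.347805,   1 - phi_2^2 = 0.967959.
Replace gamma(1) by A gamma(0) + B and collect gamma(0):
  gamma(0) [0.967959 - (0.347805)(0.359318)] = c_0 = 3
  gamma(0) * 0.842986 = 3
  gamma(0) = 3 / 0.842986 = 3.558776.
  gamma(1) = A gamma(0) = (0.359318)(3.558776) = 1.278732.
  gamma(2) = phi_1 gamma(1) + phi_2 gamma(0) = (0.295)(1.278732) + (0.179)(3.558776) = 1.014247.
Therefore gamma(2) = 1.0142 (to 4 decimal places).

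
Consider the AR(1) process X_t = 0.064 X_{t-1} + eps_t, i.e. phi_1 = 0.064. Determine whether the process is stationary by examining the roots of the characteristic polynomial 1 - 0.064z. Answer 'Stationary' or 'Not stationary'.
\text{Stationary}

The AR(p) characteristic polynomial is P(z) = 1 - 0.064z.
Stationarity requires all roots to lie outside the unit circle, i.e. |z| > 1 for every root.
This is linear in z: 1 + (-0.064) z = 0  =>  z = -1/(-0.064) = 15.625,  |z| = 15.625.
Moduli of all roots: 15.6250.
All moduli strictly greater than 1? Yes.
Verdict: Stationary.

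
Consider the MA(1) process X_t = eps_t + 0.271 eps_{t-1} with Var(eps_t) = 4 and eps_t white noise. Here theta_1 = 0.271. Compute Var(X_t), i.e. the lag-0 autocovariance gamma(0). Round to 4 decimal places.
\gamma(0) = 4.2938

For an MA(q) process X_t = eps_t + sum_i theta_i eps_{t-i} with
Var(eps_t) = sigma^2, the variance is
  gamma(0) = sigma^2 * (1 + sum_i theta_i^2).
  sum_i theta_i^2 = (0.271)^2 = 0.073441.
  gamma(0) = 4 * (1 + 0.073441) = 4 * 1.073441 = 4.293764, which rounds to 4.2938.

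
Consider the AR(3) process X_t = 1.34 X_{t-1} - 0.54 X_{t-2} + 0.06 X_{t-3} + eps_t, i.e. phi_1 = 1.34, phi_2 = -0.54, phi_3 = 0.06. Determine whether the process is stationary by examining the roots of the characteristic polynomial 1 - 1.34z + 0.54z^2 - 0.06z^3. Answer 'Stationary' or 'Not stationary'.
\text{Stationary}

The AR(p) characteristic polynomial is P(z) = 1 - 1.34z + 0.54z^2 - 0.06z^3.
Stationarity requires all roots to lie outside the unit circle, i.e. |z| > 1 for every root.
Degree 3: look for a simple real root z0 first, then factor out (1 - z/z0) and solve the remaining quadratic.
Testing z0 = 2: P(2) = 1 + (-1.34)(2) + (0.54)(2)^2 + (-0.06)(2)^3
  = 1 + (-2.68) + (2.16) + (-0.48) = 0.  So z_0 = 2 is a root, |z_0| = 2.
Divide out the factor (1 - 0.5 z) = (1 - z/z0) (since 1/z0 = 0.5):
  P(z) = (1 - 0.5 z)(1 + (-0.84) z + (0.12) z^2)
  [check: z-coef -0.84 - (0.5) = -1.34; z^2-coef 0.12 - (0.5)(-0.84) = 0.54; z^3-coef -(0.5)(0.12) = -0.06.]
Remaining roots from the quadratic factor 1 + (-0.84) z + (0.12) z^2:
  Set 1 + (-0.84) z + (0.12) z^2 = 0, i.e. a z^2 + b z + c = 0 with a = 0.12, b = -0.84, c = 1.
  Discriminant D = b^2 - 4ac = (-0.84)^2 - 4*(0.12)*1 = 0.7056 - (0.48) = 0.2256.
  D >= 0, so the roots are real: z = (-b +/- sqrt(D)) / (2a) = (0.84 +/- 0.474974) / (0.24).
    z_1 = (0.84 + 0.474974) / (0.24) = 5.4791,   |z_1| = 5.4791.
    z_2 = (0.84 - 0.474974) / (0.24) = 1.5209,   |z_2| = 1.5209.
Moduli of all roots: 2.0000, 5.4791, 1.5209.
All moduli strictly greater than 1? Yes.
Verdict: Stationary.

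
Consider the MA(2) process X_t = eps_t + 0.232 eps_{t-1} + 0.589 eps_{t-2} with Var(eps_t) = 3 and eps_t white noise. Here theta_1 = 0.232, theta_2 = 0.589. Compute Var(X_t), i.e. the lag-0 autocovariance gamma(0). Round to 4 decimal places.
\gamma(0) = 4.2022

For an MA(q) process X_t = eps_t + sum_i theta_i eps_{t-i} with
Var(eps_t) = sigma^2, the variance is
  gamma(0) = sigma^2 * (1 + sum_i theta_i^2).
  sum_i theta_i^2 = (0.232)^2 + (0.589)^2 = 0.053824 + 0.346921 = 0.400745.
  gamma(0) = 3 * (1 + 0.400745) = 3 * 1.400745 = 4.202235, which rounds to 4.2022.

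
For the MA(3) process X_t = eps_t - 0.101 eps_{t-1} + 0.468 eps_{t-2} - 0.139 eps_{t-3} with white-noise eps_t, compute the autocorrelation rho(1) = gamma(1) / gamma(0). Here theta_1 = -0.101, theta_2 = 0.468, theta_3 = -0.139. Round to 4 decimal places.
\rho(1) = -0.1709

For an MA(q) process with theta_0 = 1, the autocovariance is
  gamma(k) = sigma^2 * sum_{i=0..q-k} theta_i * theta_{i+k},
and rho(k) = gamma(k) / gamma(0). Sigma^2 cancels.
  numerator   = (1)*(-0.101) + (-0.101)*(0.468) + (0.468)*(-0.139) = -0.21332.
  denominator = (1)^2 + (-0.101)^2 + (0.468)^2 + (-0.139)^2 = 1.248546.
  rho(1) = -0.21332 / 1.248546 = -0.1709.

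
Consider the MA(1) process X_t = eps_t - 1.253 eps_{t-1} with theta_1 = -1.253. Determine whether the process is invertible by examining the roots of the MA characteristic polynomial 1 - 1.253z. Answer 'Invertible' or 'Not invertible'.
\text{Not invertible}

The MA(q) characteristic polynomial is P(z) = 1 - 1.253z.
Invertibility requires all roots to lie outside the unit circle, i.e. |z| > 1 for every root.
This is linear in z: 1 + (-1.253) z = 0  =>  z = -1/(-1.253) = 0.798085,  |z| = 0.798085.
Moduli of all roots: 0.7981.
All moduli strictly greater than 1? No.
Verdict: Not invertible.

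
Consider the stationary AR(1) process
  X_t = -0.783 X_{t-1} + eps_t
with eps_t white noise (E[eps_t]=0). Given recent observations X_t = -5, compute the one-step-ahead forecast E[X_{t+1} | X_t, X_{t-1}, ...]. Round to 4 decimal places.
E[X_{t+1} \mid \mathcal F_t] = 3.9150

For an AR(p) model X_t = c + sum_i phi_i X_{t-i} + eps_t, the
one-step-ahead conditional mean is
  E[X_{t+1} | X_t, ...] = c + sum_i phi_i X_{t+1-i}.
Substitute known values:
  E[X_{t+1} | ...] = (-0.783) * (-5)
                   = 3.9150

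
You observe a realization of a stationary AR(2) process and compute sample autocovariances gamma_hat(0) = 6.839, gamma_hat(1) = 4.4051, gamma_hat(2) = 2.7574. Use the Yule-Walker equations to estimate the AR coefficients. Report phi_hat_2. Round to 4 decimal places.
\hat\phi_{2} = -0.0200

The Yule-Walker equations for an AR(p) process read, in matrix form,
  Gamma_p phi = r_p,   with   (Gamma_p)_{ij} = gamma(|i - j|),
                       (r_p)_i = gamma(i),   i,j = 1..p.
Substitute the sample gammas (Toeplitz matrix and right-hand side of size 2):
  Gamma_p = [[6.839, 4.4051], [4.4051, 6.839]]
  r_p     = [4.4051, 2.7574]
Written out:
  6.839 phi_1 + 4.4051 phi_2 = 4.4051
  4.4051 phi_1 + 6.839 phi_2 = 2.7574
Solve by Cramer's rule:
  det = gamma(0)^2 - gamma(1)^2 = (6.839)^2 - (4.4051)^2 = 46.771921 - 19.40490601 = 27.36701499
  phi_hat_1 = [gamma(1) gamma(0) - gamma(1) gamma(2)] / det = [(4.4051)(6.839) - (4.4051)(2.7574)] / 27.36701499 = 17.97985616 / 27.36701499 = 0.657
  phi_hat_2 = [gamma(0) gamma(2) - gamma(1)^2] / det = [(6.839)(2.7574) - (4.4051)^2] / 27.36701499 = -0.54704741 / 27.36701499 = -0.02
So phi_hat = [0.6570, -0.0200].
Therefore phi_hat_2 = -0.0200.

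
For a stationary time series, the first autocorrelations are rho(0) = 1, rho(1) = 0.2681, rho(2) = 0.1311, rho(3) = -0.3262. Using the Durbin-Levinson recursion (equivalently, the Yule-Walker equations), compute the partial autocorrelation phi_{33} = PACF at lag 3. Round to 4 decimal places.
\phi_{33} = -0.4070

The PACF at lag k is phi_{kk}, the last component of the solution
to the Yule-Walker system G_k phi = r_k where
  (G_k)_{ij} = rho(|i - j|), (r_k)_i = rho(i), i,j = 1..k.
Equivalently, Durbin-Levinson gives phi_{kk} iteratively:
  phi_{11} = rho(1)
  phi_{kk} = [rho(k) - sum_{j=1..k-1} phi_{k-1,j} rho(k-j)]
            / [1 - sum_{j=1..k-1} phi_{k-1,j} rho(j)],
  phi_{k,j} = phi_{k-1,j} - phi_{kk} phi_{k-1,k-j},  j = 1..k-1.
Step k = 1:
  phi_11 = rho(1) = 0.2681.
Step k = 2:
  phi_22 = [rho(2) - phi_11 rho(1)] / [1 - phi_11 rho(1)] = [0.1311 - (0.2681)(0.2681)] / [1 - (0.2681)(0.2681)]
         = 0.05922239 / 0.92812239 = 0.063809.
  Update: phi_21 = phi_11 - phi_22 phi_11 = 0.2681 - (0.063809)(0.2681) = 0.250993.
Step k = 3:
  phi_33 = [rho(3) - phi_21 rho(2) - phi_22 rho(1)] / [1 - phi_21 rho(1) - phi_22 rho(2)]
    numerator   = -0.3262 - (0.250993)(0.1311) - (0.063809)(0.2681) = -0.37621231
    denominator = 1 - (0.250993)(0.2681) - (0.063809)(0.1311) = 0.92434348
  phi_33 = -0.37621231 / 0.92434348 = -0.407.
Therefore phi_{33} = -0.4070.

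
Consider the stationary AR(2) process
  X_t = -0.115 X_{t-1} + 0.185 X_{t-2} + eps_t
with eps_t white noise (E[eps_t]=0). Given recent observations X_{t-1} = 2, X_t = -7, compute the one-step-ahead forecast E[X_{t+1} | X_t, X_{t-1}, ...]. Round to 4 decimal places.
E[X_{t+1} \mid \mathcal F_t] = 1.1750

For an AR(p) model X_t = c + sum_i phi_i X_{t-i} + eps_t, the
one-step-ahead conditional mean is
  E[X_{t+1} | X_t, ...] = c + sum_i phi_i X_{t+1-i}.
Substitute known values:
  E[X_{t+1} | ...] = (-0.115) * (-7) + (0.185) * (2)
                   = 1.1750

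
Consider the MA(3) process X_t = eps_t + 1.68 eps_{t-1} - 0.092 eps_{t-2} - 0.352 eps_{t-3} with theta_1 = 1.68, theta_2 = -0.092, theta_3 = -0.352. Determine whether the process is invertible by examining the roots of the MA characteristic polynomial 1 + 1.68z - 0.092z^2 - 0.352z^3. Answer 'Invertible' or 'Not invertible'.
\text{Not invertible}

The MA(q) characteristic polynomial is P(z) = 1 + 1.68z - 0.092z^2 - 0.352z^3.
Invertibility requires all roots to lie outside the unit circle, i.e. |z| > 1 for every root.
Degree 3: look for a simple real root z0 first, then factor out (1 - z/z0) and solve the remaining quadratic.
Testing z0 = -0.625: P(-0.625) = 1 + (1.68)(-0.625) + (-0.092)(-0.625)^2 + (-0.352)(-0.625)^3
  = 1 + (-1.05) + (-0.035937) + (0.085938) = 0.  So z_0 = -0.625 is a root, |z_0| = 0.625.
Divide out the factor (1 + 1.6 z) = (1 - z/z0) (since 1/z0 = -1.6):
  P(z) = (1 + 1.6 z)(1 + (0.08) z + (-0.22) z^2)
  [check: z-coef 0.08 - (-1.6) = 1.68; z^2-coef -0.22 - (-1.6)(0.08) = -0.092; z^3-coef -(-1.6)(-0.22) = -0.352.]
Remaining roots from the quadratic factor 1 + (0.08) z + (-0.22) z^2:
  Set 1 + (0.08) z + (-0.22) z^2 = 0, i.e. a z^2 + b z + c = 0 with a = -0.22, b = 0.08, c = 1.
  Discriminant D = b^2 - 4ac = (0.08)^2 - 4*(-0.22)*1 = 0.0064 - (-0.88) = 0.8864.
  D >= 0, so the roots are real: z = (-b +/- sqrt(D)) / (2a) = (-0.08 +/- 0.941488) / (-0.44).
    z_1 = (-0.08 + 0.941488) / (-0.44) = -1.9579,   |z_1| = 1.9579.
    z_2 = (-0.08 - 0.941488) / (-0.44) = 2.3216,   |z_2| = 2.3216.
Moduli of all roots: 0.6250, 1.9579, 2.3216.
All moduli strictly greater than 1? No.
Verdict: Not invertible.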